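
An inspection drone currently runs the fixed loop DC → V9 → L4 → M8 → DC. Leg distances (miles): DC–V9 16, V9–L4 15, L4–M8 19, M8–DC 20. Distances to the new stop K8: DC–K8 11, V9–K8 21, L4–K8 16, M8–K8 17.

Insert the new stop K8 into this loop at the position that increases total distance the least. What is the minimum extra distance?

+8 miles — insert K8 between M8 and DC.

Insertion cost between consecutive stops i–j is d(i,K8) + d(K8,j) − d(i,j):
  between DC and V9: 11 + 21 − 16 = 16
  between V9 and L4: 21 + 16 − 15 = 22
  between L4 and M8: 16 + 17 − 19 = 14
  between M8 and DC: 17 + 11 − 20 = 8
Cheapest insertion is between M8 and DC, adding 8.
New total = 70 + 8 = 78.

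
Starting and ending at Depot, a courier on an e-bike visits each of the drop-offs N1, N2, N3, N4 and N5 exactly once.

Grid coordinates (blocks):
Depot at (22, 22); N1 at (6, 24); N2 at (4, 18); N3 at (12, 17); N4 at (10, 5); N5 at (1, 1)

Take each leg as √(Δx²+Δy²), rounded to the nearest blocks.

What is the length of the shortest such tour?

Depot→N1→N2→N3→N4→N5→Depot: 16+6+8+12+10+30 = 82
Depot→N1→N2→N3→N5→N4→Depot: 16+6+8+19+10+21 = 80
Depot→N1→N2→N4→N3→N5→Depot: 16+6+14+12+19+30 = 97
Depot→N1→N2→N4→N5→N3→Depot: 16+6+14+10+19+11 = 76
Depot→N1→N2→N5→N3→N4→Depot: 16+6+17+19+12+21 = 91
Depot→N1→N2→N5→N4→N3→Depot: 16+6+17+10+12+11 = 72
Depot→N1→N3→N2→N4→N5→Depot: 16+9+8+14+10+30 = 87
Depot→N1→N3→N2→N5→N4→Depot: 16+9+8+17+10+21 = 81
Depot→N1→N3→N4→N2→N5→Depot: 16+9+12+14+17+30 = 98
Depot→N1→N3→N4→N5→N2→Depot: 16+9+12+10+17+18 = 82
Depot→N1→N3→N5→N2→N4→Depot: 16+9+19+17+14+21 = 96
Depot→N1→N3→N5→N4→N2→Depot: 16+9+19+10+14+18 = 86
Depot→N1→N4→N2→N3→N5→Depot: 16+19+14+8+19+30 = 106
Depot→N1→N4→N2→N5→N3→Depot: 16+19+14+17+19+11 = 96
… (46 more)
The minimum is 72.
One optimal route: Depot → N1 → N2 → N5 → N4 → N3 → Depot (or its reverse).

Minimum total distance: 72 blocks.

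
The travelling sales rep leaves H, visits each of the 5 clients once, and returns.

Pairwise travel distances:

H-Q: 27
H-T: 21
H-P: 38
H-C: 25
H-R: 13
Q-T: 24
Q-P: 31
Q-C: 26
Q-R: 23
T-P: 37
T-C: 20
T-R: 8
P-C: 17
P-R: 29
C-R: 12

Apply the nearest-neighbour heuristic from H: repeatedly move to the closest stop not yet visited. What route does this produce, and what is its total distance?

Total distance 116 via the nearest-neighbour route H → R → T → C → P → Q → H.

At H the remaining stops are R 13, T 21, C 25, Q 27, P 38; go to R.
At R the remaining stops are T 8, C 12, Q 23, P 29; go to T.
At T the remaining stops are C 20, Q 24, P 37; go to C.
At C the remaining stops are P 17, Q 26; go to P.
At P the remaining stops are Q 31; go to Q.
Return Q→H: 27.
Total = 13 + 8 + 20 + 17 + 31 + 27 = 116.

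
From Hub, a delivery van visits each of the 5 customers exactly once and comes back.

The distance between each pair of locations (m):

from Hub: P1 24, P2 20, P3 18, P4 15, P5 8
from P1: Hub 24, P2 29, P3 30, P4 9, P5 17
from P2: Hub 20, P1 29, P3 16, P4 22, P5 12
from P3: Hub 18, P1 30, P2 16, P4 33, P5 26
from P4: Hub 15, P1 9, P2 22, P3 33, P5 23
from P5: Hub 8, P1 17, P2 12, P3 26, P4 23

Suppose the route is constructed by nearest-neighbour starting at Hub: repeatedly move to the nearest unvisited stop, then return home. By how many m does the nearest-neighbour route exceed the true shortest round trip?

Hub: P5=8, P4=15, P3=18, P2=20, P1=24 ⇒ P5
P5: P2=12, P1=17, P4=23, P3=26 ⇒ P2
P2: P3=16, P4=22, P1=29 ⇒ P3
P3: P1=30, P4=33 ⇒ P1
P1: P4=9 ⇒ P4
NN route Hub → P5 → P2 → P3 → P1 → P4 → Hub costs 90.
Optimal: Hub → P3 → P2 → P5 → P1 → P4 → Hub costs 87 (by enumerating all 60 distinct tours).
Excess = 90 − 87 = 3.

Excess over optimum: 3 m.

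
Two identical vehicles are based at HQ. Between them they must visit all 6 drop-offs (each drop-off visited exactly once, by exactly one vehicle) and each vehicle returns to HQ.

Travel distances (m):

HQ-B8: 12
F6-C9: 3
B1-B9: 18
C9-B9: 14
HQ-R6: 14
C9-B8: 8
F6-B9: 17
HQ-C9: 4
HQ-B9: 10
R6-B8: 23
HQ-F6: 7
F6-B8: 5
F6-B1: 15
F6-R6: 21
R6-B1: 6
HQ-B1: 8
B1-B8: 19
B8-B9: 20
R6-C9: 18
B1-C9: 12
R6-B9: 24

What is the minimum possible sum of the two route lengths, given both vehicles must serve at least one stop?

Try each way of splitting the stops between the two vehicles (each non-empty) and, for each split, find the best tour for each vehicle:
  {F6} + {R6, B1, C9, B8, B9}: 14 + 69 = 83
  {R6} + {F6, B1, C9, B8, B9}: 28 + 58 = 86
  {F6, R6} + {B1, C9, B8, B9}: 42 + 58 = 100
  {B1} + {F6, R6, C9, B8, B9}: 16 + 69 = 85
  {F6, B1} + {R6, C9, B8, B9}: 30 + 69 = 99
  {R6, B1} + {F6, C9, B8, B9}: 28 + 42 = 70
  … (31 splits in total)
  {F6, R6, B1, C9, B8} + {B9}: 49 + 20 = 69  ← best
Best: vehicle 1 HQ → B1 → R6 → B8 → F6 → C9 → HQ = 49; vehicle 2 HQ → B9 → HQ = 20; combined 69.

Minimum combined distance: 69 m.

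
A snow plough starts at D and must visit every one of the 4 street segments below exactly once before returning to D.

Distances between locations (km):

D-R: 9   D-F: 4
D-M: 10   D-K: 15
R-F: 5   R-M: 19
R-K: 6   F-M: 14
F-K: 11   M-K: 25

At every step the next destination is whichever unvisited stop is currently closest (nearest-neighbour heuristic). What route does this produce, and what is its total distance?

D → [F:4 / R:9 / M:10 / K:15] → F (4)
F → [R:5 / K:11 / M:14] → R (5)
R → [K:6 / M:19] → K (6)
K → [M:25] → M (25)
Return M→D: 10.
Total = 4 + 5 + 6 + 25 + 10 = 50.

Total distance 50 km via the nearest-neighbour route D → F → R → K → M → D.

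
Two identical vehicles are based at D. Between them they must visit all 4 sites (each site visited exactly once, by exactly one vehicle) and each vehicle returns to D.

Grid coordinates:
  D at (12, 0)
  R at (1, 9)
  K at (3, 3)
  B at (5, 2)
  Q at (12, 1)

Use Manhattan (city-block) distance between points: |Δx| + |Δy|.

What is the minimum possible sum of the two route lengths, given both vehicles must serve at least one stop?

Check every non-empty split of the stops between the two vehicles; for each half take its own optimal tour:
  {R} + {K, B, Q}: 40 + 24 = 64
  {K} + {R, B, Q}: 24 + 40 = 64
  {R, K} + {B, Q}: 40 + 18 = 58
  {B} + {R, K, Q}: 18 + 40 = 58
  {R, B} + {K, Q}: 40 + 24 = 64
  {K, B} + {R, Q}: 24 + 40 = 64
  … (7 splits in total)
  {R, K, B} + {Q}: 40 + 2 = 42  ← best
Best: vehicle 1 D → R → K → B → D = 40; vehicle 2 D → Q → D = 2; combined 42.

Minimum combined distance: 42.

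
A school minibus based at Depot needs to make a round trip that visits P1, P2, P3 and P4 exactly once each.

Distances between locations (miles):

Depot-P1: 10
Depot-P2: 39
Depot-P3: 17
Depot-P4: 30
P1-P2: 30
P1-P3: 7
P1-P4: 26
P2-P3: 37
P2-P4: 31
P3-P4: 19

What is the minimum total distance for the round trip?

With 4 stops there are 4!/2 = 12 distinct round trips (a route and its reverse cost the same).
Depot → P1 → P2 → P3 → P4 → Depot: 10+30+37+19+30 = 126
Depot → P1 → P2 → P4 → P3 → Depot: 10+30+31+19+17 = 107
Depot → P1 → P3 → P2 → P4 → Depot: 10+7+37+31+30 = 115
Depot → P1 → P3 → P4 → P2 → Depot: 10+7+19+31+39 = 106
Depot → P1 → P4 → P2 → P3 → Depot: 10+26+31+37+17 = 121
Depot → P1 → P4 → P3 → P2 → Depot: 10+26+19+37+39 = 131
Depot → P2 → P1 → P3 → P4 → Depot: 39+30+7+19+30 = 125
Depot → P2 → P1 → P4 → P3 → Depot: 39+30+26+19+17 = 131
Depot → P2 → P3 → P1 → P4 → Depot: 39+37+7+26+30 = 139
Depot → P2 → P4 → P1 → P3 → Depot: 39+31+26+7+17 = 120
Depot → P3 → P1 → P2 → P4 → Depot: 17+7+30+31+30 = 115
Depot → P3 → P2 → P1 → P4 → Depot: 17+37+30+26+30 = 140
The minimum is 106.
One optimal route: Depot → P1 → P3 → P4 → P2 → Depot (or its reverse).

Minimum total distance: 106 miles.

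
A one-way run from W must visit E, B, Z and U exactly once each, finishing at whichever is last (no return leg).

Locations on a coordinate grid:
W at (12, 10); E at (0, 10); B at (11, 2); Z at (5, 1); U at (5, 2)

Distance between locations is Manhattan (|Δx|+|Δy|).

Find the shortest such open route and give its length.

Minimum one-way distance = 30.

There are 4! = 24 possible orderings.
W→E→B→Z→U: 12+19+7+1 = 39
W→E→B→U→Z: 12+19+6+1 = 38
W→E→Z→B→U: 12+14+7+6 = 39
W→E→Z→U→B: 12+14+1+6 = 33
W→E→U→B→Z: 12+13+6+7 = 38
W→E→U→Z→B: 12+13+1+7 = 33
W→B→E→Z→U: 9+19+14+1 = 43
W→B→E→U→Z: 9+19+13+1 = 42
W→B→Z→E→U: 9+7+14+13 = 43
W→B→Z→U→E: 9+7+1+13 = 30
W→B→U→E→Z: 9+6+13+14 = 42
W→B→U→Z→E: 9+6+1+14 = 30
W→Z→E→B→U: 16+14+19+6 = 55
W→Z→E→U→B: 16+14+13+6 = 49
… (10 more)
The minimum is 30.
One shortest path: W → B → Z → U → E.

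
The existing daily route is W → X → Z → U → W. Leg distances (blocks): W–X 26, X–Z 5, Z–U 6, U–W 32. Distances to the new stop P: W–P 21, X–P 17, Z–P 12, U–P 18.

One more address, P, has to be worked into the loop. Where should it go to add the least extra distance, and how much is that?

Insertion cost between consecutive stops i–j is d(i,P) + d(P,j) − d(i,j):
  between W and X: 21 + 17 − 26 = 12
  between X and Z: 17 + 12 − 5 = 24
  between Z and U: 12 + 18 − 6 = 24
  between U and W: 18 + 21 − 32 = 7
Cheapest insertion is between U and W, adding 7.
New total = 69 + 7 = 76.

+7 blocks — insert P between U and W.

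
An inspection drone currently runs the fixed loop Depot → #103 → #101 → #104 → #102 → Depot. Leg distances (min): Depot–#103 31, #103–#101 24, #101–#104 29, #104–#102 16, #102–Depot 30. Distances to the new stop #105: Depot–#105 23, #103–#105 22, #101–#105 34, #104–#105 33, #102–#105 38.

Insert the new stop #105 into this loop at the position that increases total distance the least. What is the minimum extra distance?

Adding 14 min by placing #105 on the Depot–#103 leg.

Insertion cost between consecutive stops i–j is d(i,#105) + d(#105,j) − d(i,j):
  between Depot and #103: 23 + 22 − 31 = 14
  between #103 and #101: 22 + 34 − 24 = 32
  between #101 and #104: 34 + 33 − 29 = 38
  between #104 and #102: 33 + 38 − 16 = 55
  between #102 and Depot: 38 + 23 − 30 = 31
Cheapest insertion is between Depot and #103, adding 14.
New total = 130 + 14 = 144.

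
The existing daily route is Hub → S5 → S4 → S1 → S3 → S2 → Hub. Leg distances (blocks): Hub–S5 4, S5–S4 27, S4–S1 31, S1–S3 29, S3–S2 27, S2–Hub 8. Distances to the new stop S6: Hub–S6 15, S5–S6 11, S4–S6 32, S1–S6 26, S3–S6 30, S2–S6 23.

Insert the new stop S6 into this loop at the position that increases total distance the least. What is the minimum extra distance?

Insertion cost between consecutive stops i–j is d(i,S6) + d(S6,j) − d(i,j):
  between Hub and S5: 15 + 11 − 4 = 22
  between S5 and S4: 11 + 32 − 27 = 16
  between S4 and S1: 32 + 26 − 31 = 27
  between S1 and S3: 26 + 30 − 29 = 27
  between S3 and S2: 30 + 23 − 27 = 26
  between S2 and Hub: 23 + 15 − 8 = 30
Cheapest insertion is between S5 and S4, adding 16.
New total = 126 + 16 = 142.

Adding 16 blocks by placing S6 on the S5–S4 leg.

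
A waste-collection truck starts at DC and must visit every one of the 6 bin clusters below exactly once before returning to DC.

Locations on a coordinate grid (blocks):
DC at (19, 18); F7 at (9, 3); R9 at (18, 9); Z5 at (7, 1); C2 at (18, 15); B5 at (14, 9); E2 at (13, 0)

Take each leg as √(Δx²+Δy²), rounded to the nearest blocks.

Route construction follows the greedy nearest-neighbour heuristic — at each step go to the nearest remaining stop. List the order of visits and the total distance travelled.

At DC the remaining stops are C2 3, R9 9, B5 10, F7 18, E2 19, Z5 21; go to C2.
At C2 the remaining stops are R9 6, B5 7, F7 15, E2 16, Z5 18; go to R9.
At R9 the remaining stops are B5 4, E2 10, F7 11, Z5 14; go to B5.
At B5 the remaining stops are F7 8, E2 9, Z5 11; go to F7.
At F7 the remaining stops are Z5 3, E2 5; go to Z5.
At Z5 the remaining stops are E2 6; go to E2.
Return E2→DC: 19.
Total = 3 + 6 + 4 + 8 + 3 + 6 + 19 = 49.

49 blocks along DC → C2 → R9 → B5 → F7 → Z5 → E2 → DC.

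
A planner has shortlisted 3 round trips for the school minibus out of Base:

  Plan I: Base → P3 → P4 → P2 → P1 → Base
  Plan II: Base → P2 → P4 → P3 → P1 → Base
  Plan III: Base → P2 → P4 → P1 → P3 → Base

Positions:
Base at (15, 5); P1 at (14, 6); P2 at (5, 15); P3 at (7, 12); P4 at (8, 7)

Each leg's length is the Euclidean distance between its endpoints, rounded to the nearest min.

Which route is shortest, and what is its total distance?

38 min — Plan II is the shortest.

Plan I: 11 + 5 + 9 + 13 + 1 = 39
Plan II: 14 + 9 + 5 + 9 + 1 = 38
Plan III: 14 + 9 + 6 + 9 + 11 = 49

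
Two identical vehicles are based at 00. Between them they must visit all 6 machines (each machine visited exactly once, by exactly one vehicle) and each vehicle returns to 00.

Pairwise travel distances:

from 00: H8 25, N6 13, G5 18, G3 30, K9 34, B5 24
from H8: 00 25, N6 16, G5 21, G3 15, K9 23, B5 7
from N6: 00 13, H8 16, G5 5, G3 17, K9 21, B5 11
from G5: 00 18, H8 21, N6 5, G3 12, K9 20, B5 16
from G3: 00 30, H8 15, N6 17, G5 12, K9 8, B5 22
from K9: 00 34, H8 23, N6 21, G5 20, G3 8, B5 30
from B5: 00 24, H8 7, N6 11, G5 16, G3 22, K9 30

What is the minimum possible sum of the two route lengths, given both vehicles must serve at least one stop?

Minimum combined distance: 118.

Check every non-empty split of the stops between the two vehicles; for each half take its own optimal tour:
  {H8} + {N6, G5, G3, K9, B5}: 50 + 92 = 142
  {N6} + {H8, G5, G3, K9, B5}: 26 + 92 = 118
  {H8, N6} + {G5, G3, K9, B5}: 54 + 92 = 146
  {G5} + {H8, N6, G3, K9, B5}: 36 + 88 = 124
  {H8, G5} + {N6, G3, K9, B5}: 64 + 88 = 152
  {N6, G5} + {H8, G3, K9, B5}: 36 + 88 = 124
  … (31 splits in total)
Best: vehicle 1 00 → N6 → 00 = 26; vehicle 2 00 → G5 → G3 → K9 → H8 → B5 → 00 = 92; combined 118.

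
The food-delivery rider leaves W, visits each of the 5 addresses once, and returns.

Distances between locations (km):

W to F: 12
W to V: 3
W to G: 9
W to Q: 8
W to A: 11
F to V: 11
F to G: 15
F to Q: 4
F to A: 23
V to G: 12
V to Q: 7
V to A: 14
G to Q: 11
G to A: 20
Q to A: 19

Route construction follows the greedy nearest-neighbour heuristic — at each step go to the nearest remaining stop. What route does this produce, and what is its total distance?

At W the remaining stops are V 3, Q 8, G 9, A 11, F 12; go to V.
At V the remaining stops are Q 7, F 11, G 12, A 14; go to Q.
At Q the remaining stops are F 4, G 11, A 19; go to F.
At F the remaining stops are G 15, A 23; go to G.
At G the remaining stops are A 20; go to A.
Return A→W: 11.
Total = 3 + 7 + 4 + 15 + 20 + 11 = 60.

Nearest-neighbour total = 60 km; route W → V → Q → F → G → A → W.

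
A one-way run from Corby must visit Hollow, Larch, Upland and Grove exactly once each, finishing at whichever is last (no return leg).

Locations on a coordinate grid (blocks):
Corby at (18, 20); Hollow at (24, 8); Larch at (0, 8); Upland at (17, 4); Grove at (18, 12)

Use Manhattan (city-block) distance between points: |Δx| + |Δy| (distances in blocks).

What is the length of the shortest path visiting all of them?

Shortest open route: 50 blocks.

There are 4! = 24 possible orderings.
Corby → Hollow → Larch → Upland → Grove: 18+24+21+9 = 72
Corby → Hollow → Larch → Grove → Upland: 18+24+22+9 = 73
Corby → Hollow → Upland → Larch → Grove: 18+11+21+22 = 72
Corby → Hollow → Upland → Grove → Larch: 18+11+9+22 = 60
Corby → Hollow → Grove → Larch → Upland: 18+10+22+21 = 71
Corby → Hollow → Grove → Upland → Larch: 18+10+9+21 = 58
Corby → Larch → Hollow → Upland → Grove: 30+24+11+9 = 74
Corby → Larch → Hollow → Grove → Upland: 30+24+10+9 = 73
Corby → Larch → Upland → Hollow → Grove: 30+21+11+10 = 72
Corby → Larch → Upland → Grove → Hollow: 30+21+9+10 = 70
Corby → Larch → Grove → Hollow → Upland: 30+22+10+11 = 73
Corby → Larch → Grove → Upland → Hollow: 30+22+9+11 = 72
Corby → Upland → Hollow → Larch → Grove: 17+11+24+22 = 74
Corby → Upland → Hollow → Grove → Larch: 17+11+10+22 = 60
… (10 more)
Corby → Grove → Hollow → Upland → Larch: 8+10+11+21 = 50  ← best
The minimum is 50.
One shortest path: Corby → Grove → Hollow → Upland → Larch.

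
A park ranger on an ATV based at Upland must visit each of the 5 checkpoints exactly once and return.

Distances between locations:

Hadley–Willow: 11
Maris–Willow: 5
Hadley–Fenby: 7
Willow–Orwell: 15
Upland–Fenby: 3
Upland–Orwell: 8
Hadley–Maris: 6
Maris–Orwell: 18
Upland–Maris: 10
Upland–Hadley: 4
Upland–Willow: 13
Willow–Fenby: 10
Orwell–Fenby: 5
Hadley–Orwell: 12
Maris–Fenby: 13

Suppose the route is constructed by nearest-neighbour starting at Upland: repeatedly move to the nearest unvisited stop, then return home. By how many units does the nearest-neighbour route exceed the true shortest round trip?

Upland: Fenby=3, Hadley=4, Orwell=8, Maris=10, Willow=13 ⇒ Fenby
Fenby: Orwell=5, Hadley=7, Willow=10, Maris=13 ⇒ Orwell
Orwell: Hadley=12, Willow=15, Maris=18 ⇒ Hadley
Hadley: Maris=6, Willow=11 ⇒ Maris
Maris: Willow=5 ⇒ Willow
NN route Upland → Fenby → Orwell → Hadley → Maris → Willow → Upland costs 44.
Optimal: Upland → Hadley → Maris → Willow → Orwell → Fenby → Upland costs 38 (by enumerating all 60 distinct tours).
Excess = 44 − 38 = 6.

The nearest-neighbour route is 6 longer than optimal.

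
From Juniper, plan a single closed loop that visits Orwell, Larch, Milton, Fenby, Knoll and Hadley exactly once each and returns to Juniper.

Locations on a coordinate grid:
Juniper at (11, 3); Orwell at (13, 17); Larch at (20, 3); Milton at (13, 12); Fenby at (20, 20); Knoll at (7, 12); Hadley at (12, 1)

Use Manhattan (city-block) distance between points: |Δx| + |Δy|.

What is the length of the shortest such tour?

There are 360 distinct closed tours to check (reversals are equivalent).
Juniper→Orwell→Larch→Milton→Fenby→Knoll→Hadley→Juniper: 16+21+16+15+21+16+3 = 108
Juniper→Orwell→Larch→Milton→Fenby→Hadley→Knoll→Juniper: 16+21+16+15+27+16+13 = 124
Juniper→Orwell→Larch→Milton→Knoll→Fenby→Hadley→Juniper: 16+21+16+6+21+27+3 = 110
Juniper→Orwell→Larch→Milton→Knoll→Hadley→Fenby→Juniper: 16+21+16+6+16+27+26 = 128
Juniper→Orwell→Larch→Milton→Hadley→Fenby→Knoll→Juniper: 16+21+16+12+27+21+13 = 126
Juniper→Orwell→Larch→Milton→Hadley→Knoll→Fenby→Juniper: 16+21+16+12+16+21+26 = 128
Juniper→Orwell→Larch→Fenby→Milton→Knoll→Hadley→Juniper: 16+21+17+15+6+16+3 = 94
Juniper→Orwell→Larch→Fenby→Milton→Hadley→Knoll→Juniper: 16+21+17+15+12+16+13 = 110
… (352 more)
Juniper→Knoll→Milton→Orwell→Fenby→Larch→Hadley→Juniper: 13+6+5+10+17+10+3 = 64  ← best
The minimum is 64.
One optimal route: Juniper → Knoll → Milton → Orwell → Fenby → Larch → Hadley → Juniper (or its reverse).

64 — the shortest possible round trip.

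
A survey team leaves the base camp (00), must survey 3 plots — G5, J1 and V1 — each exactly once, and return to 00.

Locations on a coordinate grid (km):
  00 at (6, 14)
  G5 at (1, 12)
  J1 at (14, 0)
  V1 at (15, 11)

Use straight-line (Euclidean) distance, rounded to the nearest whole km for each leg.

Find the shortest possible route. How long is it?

With 3 stops there are 3!/2 = 3 distinct round trips (a route and its reverse cost the same).
00→G5→J1→V1→00: 5+18+11+9 = 43
00→G5→V1→J1→00: 5+14+11+16 = 46
00→J1→G5→V1→00: 16+18+14+9 = 57
The minimum is 43.
One optimal route: 00 → G5 → J1 → V1 → 00 (or its reverse).

43 km — the shortest possible round trip.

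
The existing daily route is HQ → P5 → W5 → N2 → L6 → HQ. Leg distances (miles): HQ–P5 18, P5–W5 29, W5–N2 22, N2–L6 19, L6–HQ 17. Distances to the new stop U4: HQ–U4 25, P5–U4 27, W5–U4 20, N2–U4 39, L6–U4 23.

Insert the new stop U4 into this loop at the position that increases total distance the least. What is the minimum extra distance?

+18 miles — insert U4 between P5 and W5.

Insertion cost between consecutive stops i–j is d(i,U4) + d(U4,j) − d(i,j):
  between HQ and P5: 25 + 27 − 18 = 34
  between P5 and W5: 27 + 20 − 29 = 18
  between W5 and N2: 20 + 39 − 22 = 37
  between N2 and L6: 39 + 23 − 19 = 43
  between L6 and HQ: 23 + 25 − 17 = 31
Cheapest insertion is between P5 and W5, adding 18.
New total = 105 + 18 = 123.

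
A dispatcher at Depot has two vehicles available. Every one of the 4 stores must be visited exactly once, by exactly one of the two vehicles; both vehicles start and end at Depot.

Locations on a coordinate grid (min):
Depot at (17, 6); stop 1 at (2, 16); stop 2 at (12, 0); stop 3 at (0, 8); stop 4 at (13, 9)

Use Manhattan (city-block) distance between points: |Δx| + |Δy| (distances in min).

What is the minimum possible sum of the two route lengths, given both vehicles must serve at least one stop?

There are 2^3 − 1 = 7 ways to divide the 4 stops into two non-empty groups. For each, the best each vehicle can do is its own shortest tour through its group:
  {stop 1} + {stop 2, stop 3, stop 4}: 50 + 52 = 102
  {stop 2} + {stop 1, stop 3, stop 4}: 22 + 54 = 76
  {stop 1, stop 2} + {stop 3, stop 4}: 62 + 40 = 102
  {stop 3} + {stop 1, stop 2, stop 4}: 38 + 62 = 100
  {stop 1, stop 3} + {stop 2, stop 4}: 54 + 28 = 82
  {stop 2, stop 3} + {stop 1, stop 4}: 50 + 50 = 100
  … (7 splits in total)
Best: vehicle 1 Depot → stop 2 → Depot = 22; vehicle 2 Depot → stop 3 → stop 1 → stop 4 → Depot = 54; combined 76.

76 min — the smallest possible combined total.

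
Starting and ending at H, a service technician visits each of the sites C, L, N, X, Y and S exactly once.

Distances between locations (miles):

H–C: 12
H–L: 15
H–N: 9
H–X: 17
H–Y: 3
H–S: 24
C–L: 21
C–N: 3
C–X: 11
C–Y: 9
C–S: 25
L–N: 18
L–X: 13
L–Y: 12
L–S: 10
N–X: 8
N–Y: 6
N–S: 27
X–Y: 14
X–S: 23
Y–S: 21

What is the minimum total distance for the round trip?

Minimum total distance: 70 miles.

H→C→L→N→X→Y→S→H: 12+21+18+8+14+21+24 = 118
H→C→L→N→X→S→Y→H: 12+21+18+8+23+21+3 = 106
H→C→L→N→Y→X→S→H: 12+21+18+6+14+23+24 = 118
H→C→L→N→Y→S→X→H: 12+21+18+6+21+23+17 = 118
H→C→L→N→S→X→Y→H: 12+21+18+27+23+14+3 = 118
H→C→L→N→S→Y→X→H: 12+21+18+27+21+14+17 = 130
H→C→L→X→N→Y→S→H: 12+21+13+8+6+21+24 = 105
H→C→L→X→N→S→Y→H: 12+21+13+8+27+21+3 = 105
… (352 more)
H→C→N→X→L→S→Y→H: 12+3+8+13+10+21+3 = 70  ← best
The minimum is 70.
One optimal route: H → C → N → X → L → S → Y → H (or its reverse).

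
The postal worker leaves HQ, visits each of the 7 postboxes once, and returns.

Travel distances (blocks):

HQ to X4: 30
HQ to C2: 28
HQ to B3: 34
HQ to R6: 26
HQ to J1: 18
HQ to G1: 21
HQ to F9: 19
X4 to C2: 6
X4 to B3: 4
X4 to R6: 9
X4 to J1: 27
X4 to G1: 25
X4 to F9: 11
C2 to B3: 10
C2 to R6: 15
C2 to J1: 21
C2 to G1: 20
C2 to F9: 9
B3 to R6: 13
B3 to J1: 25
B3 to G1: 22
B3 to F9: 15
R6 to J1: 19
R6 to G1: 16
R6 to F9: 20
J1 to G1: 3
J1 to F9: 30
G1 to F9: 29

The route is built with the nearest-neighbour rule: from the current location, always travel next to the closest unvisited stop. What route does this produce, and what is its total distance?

From HQ: distances to unvisited — J1=18, F9=19, G1=21, R6=26, C2=28, X4=30, B3=34. Nearest is J1 (18).
From J1: distances to unvisited — G1=3, R6=19, C2=21, B3=25, X4=27, F9=30. Nearest is G1 (3).
From G1: distances to unvisited — R6=16, C2=20, B3=22, X4=25, F9=29. Nearest is R6 (16).
From R6: distances to unvisited — X4=9, B3=13, C2=15, F9=20. Nearest is X4 (9).
From X4: distances to unvisited — B3=4, C2=6, F9=11. Nearest is B3 (4).
From B3: distances to unvisited — C2=10, F9=15. Nearest is C2 (10).
From C2: distances to unvisited — F9=9. Nearest is F9 (9).
Return F9→HQ: 19.
Total = 18 + 3 + 16 + 9 + 4 + 10 + 9 + 19 = 88.

Total distance 88 blocks via the nearest-neighbour route HQ → J1 → G1 → R6 → X4 → B3 → C2 → F9 → HQ.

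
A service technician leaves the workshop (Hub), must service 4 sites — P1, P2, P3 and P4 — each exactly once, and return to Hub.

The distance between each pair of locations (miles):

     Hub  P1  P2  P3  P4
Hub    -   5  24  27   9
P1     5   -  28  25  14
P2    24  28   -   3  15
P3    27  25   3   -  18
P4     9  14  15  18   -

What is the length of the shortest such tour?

With 4 stops there are 4!/2 = 12 distinct round trips (a route and its reverse cost the same).
Hub → P1 → P2 → P3 → P4 → Hub: 5+28+3+18+9 = 63
Hub → P1 → P2 → P4 → P3 → Hub: 5+28+15+18+27 = 93
Hub → P1 → P3 → P2 → P4 → Hub: 5+25+3+15+9 = 57
Hub → P1 → P3 → P4 → P2 → Hub: 5+25+18+15+24 = 87
Hub → P1 → P4 → P2 → P3 → Hub: 5+14+15+3+27 = 64
Hub → P1 → P4 → P3 → P2 → Hub: 5+14+18+3+24 = 64
Hub → P2 → P1 → P3 → P4 → Hub: 24+28+25+18+9 = 104
Hub → P2 → P1 → P4 → P3 → Hub: 24+28+14+18+27 = 111
Hub → P2 → P3 → P1 → P4 → Hub: 24+3+25+14+9 = 75
Hub → P2 → P4 → P1 → P3 → Hub: 24+15+14+25+27 = 105
Hub → P3 → P1 → P2 → P4 → Hub: 27+25+28+15+9 = 104
Hub → P3 → P2 → P1 → P4 → Hub: 27+3+28+14+9 = 81
The minimum is 57.
One optimal route: Hub → P1 → P3 → P2 → P4 → Hub (or its reverse).

Shortest round trip = 57 miles.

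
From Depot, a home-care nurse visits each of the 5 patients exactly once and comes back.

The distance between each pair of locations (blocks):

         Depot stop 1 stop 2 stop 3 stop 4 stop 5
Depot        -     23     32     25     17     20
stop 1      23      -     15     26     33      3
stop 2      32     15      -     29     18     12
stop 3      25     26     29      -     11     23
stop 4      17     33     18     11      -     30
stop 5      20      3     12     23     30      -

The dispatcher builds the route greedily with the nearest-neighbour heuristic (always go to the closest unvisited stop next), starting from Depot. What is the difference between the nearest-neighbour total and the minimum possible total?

From Depot: stop 4=17, stop 5=20, stop 1=23, stop 3=25, stop 2=32 → choose stop 4 (17).
From stop 4: stop 3=11, stop 2=18, stop 5=30, stop 1=33 → choose stop 3 (11).
From stop 3: stop 5=23, stop 1=26, stop 2=29 → choose stop 5 (23).
From stop 5: stop 1=3, stop 2=12 → choose stop 1 (3).
From stop 1: stop 2=15 → choose stop 2 (15).
NN route Depot → stop 4 → stop 3 → stop 5 → stop 1 → stop 2 → Depot costs 101.
Optimal: Depot → stop 1 → stop 5 → stop 2 → stop 4 → stop 3 → Depot costs 92 (by enumerating all 60 distinct tours).
Excess = 101 − 92 = 9.

The nearest-neighbour route is 9 blocks longer than optimal.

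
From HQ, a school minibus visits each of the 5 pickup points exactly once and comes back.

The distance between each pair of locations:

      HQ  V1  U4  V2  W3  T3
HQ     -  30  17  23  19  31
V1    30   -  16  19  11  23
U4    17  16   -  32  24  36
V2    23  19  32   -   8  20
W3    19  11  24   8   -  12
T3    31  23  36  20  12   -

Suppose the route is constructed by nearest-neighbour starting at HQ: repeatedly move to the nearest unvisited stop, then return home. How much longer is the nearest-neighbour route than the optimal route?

From HQ: U4=17, W3=19, V2=23, V1=30, T3=31 → choose U4 (17).
From U4: V1=16, W3=24, V2=32, T3=36 → choose V1 (16).
From V1: W3=11, V2=19, T3=23 → choose W3 (11).
From W3: V2=8, T3=12 → choose V2 (8).
From V2: T3=20 → choose T3 (20).
NN route HQ → U4 → V1 → W3 → V2 → T3 → HQ costs 103.
Optimal: HQ → U4 → V1 → W3 → T3 → V2 → HQ costs 99 (by enumerating all 60 distinct tours).
Excess = 103 − 99 = 4.

The nearest-neighbour route is 4 longer than optimal.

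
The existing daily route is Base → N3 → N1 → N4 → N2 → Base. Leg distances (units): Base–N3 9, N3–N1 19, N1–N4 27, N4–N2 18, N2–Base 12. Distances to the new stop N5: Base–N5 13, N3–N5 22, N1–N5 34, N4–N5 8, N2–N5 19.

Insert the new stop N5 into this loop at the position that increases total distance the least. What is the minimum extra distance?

+9 — insert N5 between N4 and N2.

Insertion cost between consecutive stops i–j is d(i,N5) + d(N5,j) − d(i,j):
  between Base and N3: 13 + 22 − 9 = 26
  between N3 and N1: 22 + 34 − 19 = 37
  between N1 and N4: 34 + 8 − 27 = 15
  between N4 and N2: 8 + 19 − 18 = 9
  between N2 and Base: 19 + 13 − 12 = 20
Cheapest insertion is between N4 and N2, adding 9.
New total = 85 + 9 = 94.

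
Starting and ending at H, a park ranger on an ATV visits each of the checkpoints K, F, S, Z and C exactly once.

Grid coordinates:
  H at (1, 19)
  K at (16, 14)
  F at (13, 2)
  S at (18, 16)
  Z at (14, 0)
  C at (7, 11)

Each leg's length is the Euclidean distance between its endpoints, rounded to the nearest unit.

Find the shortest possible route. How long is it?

H-K-F-S-Z-C-H: 16+12+15+16+13+10 = 82
H-K-F-S-C-Z-H: 16+12+15+12+13+23 = 91
H-K-F-Z-S-C-H: 16+12+2+16+12+10 = 68
H-K-F-Z-C-S-H: 16+12+2+13+12+17 = 72
H-K-F-C-S-Z-H: 16+12+11+12+16+23 = 90
H-K-F-C-Z-S-H: 16+12+11+13+16+17 = 85
H-K-S-F-Z-C-H: 16+3+15+2+13+10 = 59
H-K-S-F-C-Z-H: 16+3+15+11+13+23 = 81
H-K-S-Z-F-C-H: 16+3+16+2+11+10 = 58
H-K-S-Z-C-F-H: 16+3+16+13+11+21 = 80
H-K-S-C-F-Z-H: 16+3+12+11+2+23 = 67
H-K-S-C-Z-F-H: 16+3+12+13+2+21 = 67
H-K-Z-F-S-C-H: 16+14+2+15+12+10 = 69
H-K-Z-F-C-S-H: 16+14+2+11+12+17 = 72
… (46 more)
H-S-K-F-Z-C-H: 17+3+12+2+13+10 = 57  ← best
The minimum is 57.
One optimal route: H → S → K → F → Z → C → H (or its reverse).

Minimum total distance: 57.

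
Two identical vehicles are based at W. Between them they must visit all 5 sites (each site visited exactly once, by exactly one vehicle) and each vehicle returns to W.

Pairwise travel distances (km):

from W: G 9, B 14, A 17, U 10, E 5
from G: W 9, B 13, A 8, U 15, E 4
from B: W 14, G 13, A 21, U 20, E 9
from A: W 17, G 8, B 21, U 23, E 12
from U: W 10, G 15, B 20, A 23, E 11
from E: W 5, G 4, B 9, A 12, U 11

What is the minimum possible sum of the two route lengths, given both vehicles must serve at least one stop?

Check every non-empty split of the stops between the two vehicles; for each half take its own optimal tour:
  {G} + {B, A, U, E}: 18 + 68 = 86
  {B} + {G, A, U, E}: 28 + 50 = 78
  {G, B} + {A, U, E}: 36 + 50 = 86
  {A} + {G, B, U, E}: 34 + 52 = 86
  {G, A} + {B, U, E}: 34 + 44 = 78
  {B, A} + {G, U, E}: 52 + 34 = 86
  … (15 splits in total)
  {U} + {G, B, A, E}: 20 + 52 = 72  ← best
Best: vehicle 1 W → U → W = 20; vehicle 2 W → G → A → B → E → W = 52; combined 72.

72 km — the smallest possible combined total.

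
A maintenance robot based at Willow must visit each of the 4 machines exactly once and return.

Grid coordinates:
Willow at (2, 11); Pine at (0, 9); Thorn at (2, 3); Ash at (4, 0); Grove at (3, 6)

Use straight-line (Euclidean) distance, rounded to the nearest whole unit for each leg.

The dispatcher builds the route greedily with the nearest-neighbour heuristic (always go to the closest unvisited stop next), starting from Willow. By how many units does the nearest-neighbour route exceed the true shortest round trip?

The nearest-neighbour route is 1 longer than optimal.

From Willow: Pine=3, Grove=5, Thorn=8, Ash=11 → choose Pine (3).
From Pine: Grove=4, Thorn=6, Ash=10 → choose Grove (4).
From Grove: Thorn=3, Ash=6 → choose Thorn (3).
From Thorn: Ash=4 → choose Ash (4).
NN route Willow → Pine → Grove → Thorn → Ash → Willow costs 25.
Optimal: Willow → Pine → Thorn → Ash → Grove → Willow costs 24 (by enumerating all 12 distinct tours).
Excess = 25 − 24 = 1.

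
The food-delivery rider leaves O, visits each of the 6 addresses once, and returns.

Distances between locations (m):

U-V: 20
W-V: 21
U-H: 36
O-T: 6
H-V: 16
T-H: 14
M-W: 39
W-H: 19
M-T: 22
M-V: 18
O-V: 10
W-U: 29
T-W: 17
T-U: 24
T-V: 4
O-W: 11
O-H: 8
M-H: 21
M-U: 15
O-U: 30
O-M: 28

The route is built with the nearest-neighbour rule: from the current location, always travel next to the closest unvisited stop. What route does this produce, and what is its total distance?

Nearest-neighbour total = 117 m; route O → T → V → H → W → U → M → O.

O → [T:6 / H:8 / V:10 / W:11 / M:28 / U:30] → T (6)
T → [V:4 / H:14 / W:17 / M:22 / U:24] → V (4)
V → [H:16 / M:18 / U:20 / W:21] → H (16)
H → [W:19 / M:21 / U:36] → W (19)
W → [U:29 / M:39] → U (29)
U → [M:15] → M (15)
Return M→O: 28.
Total = 6 + 4 + 16 + 19 + 29 + 15 + 28 = 117.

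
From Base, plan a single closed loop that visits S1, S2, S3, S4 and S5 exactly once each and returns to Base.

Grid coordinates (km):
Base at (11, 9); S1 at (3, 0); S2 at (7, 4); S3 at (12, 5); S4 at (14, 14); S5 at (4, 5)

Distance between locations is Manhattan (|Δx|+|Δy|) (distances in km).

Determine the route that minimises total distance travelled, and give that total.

Minimum total distance: 50 km.

Base-S1-S2-S3-S4-S5-Base: 17+8+6+11+19+11 = 72
Base-S1-S2-S3-S5-S4-Base: 17+8+6+8+19+8 = 66
Base-S1-S2-S4-S3-S5-Base: 17+8+17+11+8+11 = 72
Base-S1-S2-S4-S5-S3-Base: 17+8+17+19+8+5 = 74
Base-S1-S2-S5-S3-S4-Base: 17+8+4+8+11+8 = 56
Base-S1-S2-S5-S4-S3-Base: 17+8+4+19+11+5 = 64
Base-S1-S3-S2-S4-S5-Base: 17+14+6+17+19+11 = 84
Base-S1-S3-S2-S5-S4-Base: 17+14+6+4+19+8 = 68
Base-S1-S3-S4-S2-S5-Base: 17+14+11+17+4+11 = 74
Base-S1-S3-S4-S5-S2-Base: 17+14+11+19+4+9 = 74
Base-S1-S3-S5-S2-S4-Base: 17+14+8+4+17+8 = 68
Base-S1-S3-S5-S4-S2-Base: 17+14+8+19+17+9 = 84
Base-S1-S4-S2-S3-S5-Base: 17+25+17+6+8+11 = 84
Base-S1-S4-S2-S5-S3-Base: 17+25+17+4+8+5 = 76
… (46 more)
Base-S2-S1-S5-S3-S4-Base: 9+8+6+8+11+8 = 50  ← best
The minimum is 50.
One optimal route: Base → S2 → S1 → S5 → S3 → S4 → Base (or its reverse).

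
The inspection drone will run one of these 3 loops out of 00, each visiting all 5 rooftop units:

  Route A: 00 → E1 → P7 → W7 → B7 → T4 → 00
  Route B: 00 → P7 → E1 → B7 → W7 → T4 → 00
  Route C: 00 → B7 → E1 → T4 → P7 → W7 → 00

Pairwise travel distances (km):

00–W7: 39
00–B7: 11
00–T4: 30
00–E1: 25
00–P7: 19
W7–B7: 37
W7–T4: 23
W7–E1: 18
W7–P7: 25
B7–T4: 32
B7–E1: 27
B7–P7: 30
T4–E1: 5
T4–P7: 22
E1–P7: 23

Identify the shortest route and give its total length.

Route A: 25 + 23 + 25 + 37 + 32 + 30 = 172
Route B: 19 + 23 + 27 + 37 + 23 + 30 = 159
Route C: 11 + 27 + 5 + 22 + 25 + 39 = 129

Shortest is Route C, total 129 km.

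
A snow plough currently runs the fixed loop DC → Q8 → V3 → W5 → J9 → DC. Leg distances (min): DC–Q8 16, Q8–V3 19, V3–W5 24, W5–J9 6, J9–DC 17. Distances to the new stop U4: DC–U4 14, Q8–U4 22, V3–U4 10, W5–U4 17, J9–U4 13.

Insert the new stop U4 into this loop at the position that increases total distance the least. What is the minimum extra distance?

Adding 3 min by placing U4 on the V3–W5 leg.

Insertion cost between consecutive stops i–j is d(i,U4) + d(U4,j) − d(i,j):
  between DC and Q8: 14 + 22 − 16 = 20
  between Q8 and V3: 22 + 10 − 19 = 13
  between V3 and W5: 10 + 17 − 24 = 3
  between W5 and J9: 17 + 13 − 6 = 24
  between J9 and DC: 13 + 14 − 17 = 10
Cheapest insertion is between V3 and W5, adding 3.
New total = 82 + 3 = 85.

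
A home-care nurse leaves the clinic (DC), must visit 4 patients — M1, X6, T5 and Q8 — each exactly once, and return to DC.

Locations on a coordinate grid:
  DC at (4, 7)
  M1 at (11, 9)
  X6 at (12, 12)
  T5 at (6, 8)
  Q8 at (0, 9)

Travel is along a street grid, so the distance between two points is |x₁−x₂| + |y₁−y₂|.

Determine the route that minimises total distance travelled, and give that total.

There are 12 distinct closed tours to check (reversals are equivalent).
DC - M1 - X6 - T5 - Q8 - DC: 9+4+10+7+6 = 36
DC - M1 - X6 - Q8 - T5 - DC: 9+4+15+7+3 = 38
DC - M1 - T5 - X6 - Q8 - DC: 9+6+10+15+6 = 46
DC - M1 - T5 - Q8 - X6 - DC: 9+6+7+15+13 = 50
DC - M1 - Q8 - X6 - T5 - DC: 9+11+15+10+3 = 48
DC - M1 - Q8 - T5 - X6 - DC: 9+11+7+10+13 = 50
DC - X6 - M1 - T5 - Q8 - DC: 13+4+6+7+6 = 36
DC - X6 - M1 - Q8 - T5 - DC: 13+4+11+7+3 = 38
DC - X6 - T5 - M1 - Q8 - DC: 13+10+6+11+6 = 46
DC - X6 - Q8 - M1 - T5 - DC: 13+15+11+6+3 = 48
DC - T5 - M1 - X6 - Q8 - DC: 3+6+4+15+6 = 34
DC - T5 - X6 - M1 - Q8 - DC: 3+10+4+11+6 = 34
The minimum is 34.
One optimal route: DC → T5 → M1 → X6 → Q8 → DC (or its reverse).

Shortest round trip = 34.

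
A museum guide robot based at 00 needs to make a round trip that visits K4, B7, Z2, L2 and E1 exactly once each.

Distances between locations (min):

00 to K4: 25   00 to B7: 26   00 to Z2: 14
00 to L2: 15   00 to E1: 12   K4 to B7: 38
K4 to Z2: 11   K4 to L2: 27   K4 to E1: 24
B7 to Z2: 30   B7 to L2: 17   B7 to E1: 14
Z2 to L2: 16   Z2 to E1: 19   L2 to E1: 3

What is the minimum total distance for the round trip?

Shortest round trip = 95 min.

00-K4-B7-Z2-L2-E1-00: 25+38+30+16+3+12 = 124
00-K4-B7-Z2-E1-L2-00: 25+38+30+19+3+15 = 130
00-K4-B7-L2-Z2-E1-00: 25+38+17+16+19+12 = 127
00-K4-B7-L2-E1-Z2-00: 25+38+17+3+19+14 = 116
00-K4-B7-E1-Z2-L2-00: 25+38+14+19+16+15 = 127
00-K4-B7-E1-L2-Z2-00: 25+38+14+3+16+14 = 110
00-K4-Z2-B7-L2-E1-00: 25+11+30+17+3+12 = 98
00-K4-Z2-B7-E1-L2-00: 25+11+30+14+3+15 = 98
00-K4-Z2-L2-B7-E1-00: 25+11+16+17+14+12 = 95
00-K4-Z2-L2-E1-B7-00: 25+11+16+3+14+26 = 95
00-K4-Z2-E1-B7-L2-00: 25+11+19+14+17+15 = 101
00-K4-Z2-E1-L2-B7-00: 25+11+19+3+17+26 = 101
00-K4-L2-B7-Z2-E1-00: 25+27+17+30+19+12 = 130
00-K4-L2-B7-E1-Z2-00: 25+27+17+14+19+14 = 116
… (46 more)
The minimum is 95.
One optimal route: 00 → K4 → Z2 → L2 → B7 → E1 → 00 (or its reverse).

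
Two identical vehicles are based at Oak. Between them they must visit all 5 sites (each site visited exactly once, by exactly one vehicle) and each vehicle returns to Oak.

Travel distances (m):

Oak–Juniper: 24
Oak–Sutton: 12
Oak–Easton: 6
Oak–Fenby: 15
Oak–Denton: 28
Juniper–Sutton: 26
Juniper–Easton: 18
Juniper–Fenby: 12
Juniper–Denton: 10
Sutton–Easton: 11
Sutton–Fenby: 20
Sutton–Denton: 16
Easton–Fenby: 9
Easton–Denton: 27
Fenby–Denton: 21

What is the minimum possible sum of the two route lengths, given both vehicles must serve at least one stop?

77 m — the smallest possible combined total.

There are 2^4 − 1 = 15 ways to divide the 5 stops into two non-empty groups. For each, the best each vehicle can do is its own shortest tour through its group:
  {Juniper} + {Sutton, Easton, Fenby, Denton}: 48 + 64 = 112
  {Sutton} + {Juniper, Easton, Fenby, Denton}: 24 + 65 = 89
  {Juniper, Sutton} + {Easton, Fenby, Denton}: 62 + 64 = 126
  {Easton} + {Juniper, Sutton, Fenby, Denton}: 12 + 65 = 77
  {Juniper, Easton} + {Sutton, Fenby, Denton}: 48 + 64 = 112
  {Sutton, Easton} + {Juniper, Fenby, Denton}: 29 + 65 = 94
  … (15 splits in total)
Best: vehicle 1 Oak → Easton → Oak = 12; vehicle 2 Oak → Sutton → Denton → Juniper → Fenby → Oak = 65; combined 77.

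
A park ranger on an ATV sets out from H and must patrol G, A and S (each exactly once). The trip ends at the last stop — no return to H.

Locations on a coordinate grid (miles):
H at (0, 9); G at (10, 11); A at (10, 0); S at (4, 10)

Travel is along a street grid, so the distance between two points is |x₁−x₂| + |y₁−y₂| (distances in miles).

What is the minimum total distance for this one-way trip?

There are 3! = 6 possible orderings.
H → G → A → S: 12+11+16 = 39
H → G → S → A: 12+7+16 = 35
H → A → G → S: 19+11+7 = 37
H → A → S → G: 19+16+7 = 42
H → S → G → A: 5+7+11 = 23
H → S → A → G: 5+16+11 = 32
The minimum is 23.
One shortest path: H → S → G → A.

Shortest open route: 23 miles.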